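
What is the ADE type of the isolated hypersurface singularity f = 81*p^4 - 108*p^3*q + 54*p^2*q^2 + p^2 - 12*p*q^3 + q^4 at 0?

A_3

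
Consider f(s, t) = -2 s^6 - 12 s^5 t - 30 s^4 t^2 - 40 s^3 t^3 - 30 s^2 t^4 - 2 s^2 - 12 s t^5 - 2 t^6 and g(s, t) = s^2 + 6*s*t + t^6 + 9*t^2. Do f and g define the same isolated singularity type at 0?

Yes.

The Hessian of f at 0 is [[-4, 0], [0, 0]] with rank 1, so corank 1. A Groebner basis of the Jacobian ideal J(f) in C{s,t} is {t^5, s}; counting standard monomials gives mu = 5. Corank 1: A-series; mu = 5 gives A_5. The Hessian of g at 0 is [[2, 6], [6, 18]] with rank 1, so corank 1. A Groebner basis of the Jacobian ideal J(g) in C{s,t} is {t^5, s + 3*t}; counting standard monomials gives mu = 5. Corank 1: A-series; mu = 5 gives A_5. Both have type A_5, hence right-equivalent.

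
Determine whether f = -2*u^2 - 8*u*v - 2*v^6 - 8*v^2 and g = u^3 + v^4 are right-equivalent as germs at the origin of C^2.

No.

The Hessian of f at 0 has rank 1. Corank 1: A-series; mu = 5 gives A_5. The Hessian of g at 0 has rank 0. Corank 2; j^3 = u^3 is a perfect cube, so E-series; the 4-jet and mu = 6 give E_6. f is A_5 but g is E_6, hence not right-equivalent.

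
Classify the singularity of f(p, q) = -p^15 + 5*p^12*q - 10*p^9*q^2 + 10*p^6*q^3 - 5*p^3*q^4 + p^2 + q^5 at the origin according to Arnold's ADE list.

A4

The Hessian of f at 0 is [[2, 0], [0, 0]] with rank 1, so corank 1. A Groebner basis of the Jacobian ideal J(f) in C{p,q} is {q^4, p}; counting standard monomials gives mu = 4. Corank 1: A-series; mu = 4 gives A_4.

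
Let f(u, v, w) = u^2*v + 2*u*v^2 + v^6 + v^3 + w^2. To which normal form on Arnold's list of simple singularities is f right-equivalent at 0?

D_{7}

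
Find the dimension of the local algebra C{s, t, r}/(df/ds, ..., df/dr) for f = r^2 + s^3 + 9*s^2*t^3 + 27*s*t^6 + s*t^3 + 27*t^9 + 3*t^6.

7

The Hessian of f at 0 has rank 1. Corank 2; j^3 = s^3 is a perfect cube, so E-series; the 4-jet and mu = 7 give E_7.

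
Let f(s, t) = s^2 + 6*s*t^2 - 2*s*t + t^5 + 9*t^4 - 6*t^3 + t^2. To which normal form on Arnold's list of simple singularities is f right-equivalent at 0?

The Hessian of f at 0 has rank 1. Corank 1: A-series; mu = 4 gives A_4.

A_{4}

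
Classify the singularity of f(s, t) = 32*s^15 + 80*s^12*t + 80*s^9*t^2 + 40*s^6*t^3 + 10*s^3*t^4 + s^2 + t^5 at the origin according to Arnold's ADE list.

A_4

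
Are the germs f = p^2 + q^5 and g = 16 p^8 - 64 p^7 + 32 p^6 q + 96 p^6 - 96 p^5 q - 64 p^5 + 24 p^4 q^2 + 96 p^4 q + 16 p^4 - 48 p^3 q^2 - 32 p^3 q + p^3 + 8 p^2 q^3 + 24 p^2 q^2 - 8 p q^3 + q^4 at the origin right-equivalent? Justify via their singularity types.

No.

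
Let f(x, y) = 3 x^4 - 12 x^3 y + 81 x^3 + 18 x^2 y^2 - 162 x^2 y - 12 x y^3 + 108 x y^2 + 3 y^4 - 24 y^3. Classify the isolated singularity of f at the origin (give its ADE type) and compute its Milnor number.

Type E_6, Milnor number mu = 6.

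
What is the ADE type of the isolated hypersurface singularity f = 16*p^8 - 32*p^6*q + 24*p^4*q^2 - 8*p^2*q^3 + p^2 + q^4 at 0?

A_3

The Hessian of f at 0 is [[2, 0], [0, 0]] with rank 1, so corank 1. A Groebner basis of the Jacobian ideal J(f) in C{p,q} is {q^3, p}; counting standard monomials gives mu = 3. Corank 1: A-series; mu = 3 gives A_3.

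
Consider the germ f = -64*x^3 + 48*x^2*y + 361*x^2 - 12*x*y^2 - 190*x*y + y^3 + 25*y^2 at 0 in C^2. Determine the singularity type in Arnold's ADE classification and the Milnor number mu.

The Hessian of f at 0 is [[722, -190], [-190, 50]] with rank 1, so corank 1. A Groebner basis of the Jacobian ideal J(f) in C{x,y} is {y^2, x - 5*y/19}; counting standard monomials gives mu = 2. Corank 1: A-series; mu = 2 gives A_2.

Type A2, Milnor number mu = 2.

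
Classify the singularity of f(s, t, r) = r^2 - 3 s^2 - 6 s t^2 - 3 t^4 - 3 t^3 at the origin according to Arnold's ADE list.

A2

The Hessian of f at 0 is [[-6, 0, 0], [0, 0, 0], [0, 0, 2]] with rank 2, so corank 1. A Groebner basis of the Jacobian ideal J(f) in C{s,t,r} is {t^2, s, r}; counting standard monomials gives mu = 2. Corank 1: A-series; mu = 2 gives A_2.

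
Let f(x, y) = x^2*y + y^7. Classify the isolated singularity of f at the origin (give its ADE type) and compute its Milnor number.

The Hessian of f at 0 has rank 0. Corank 2; j^3 = x^2*y has shape L^2 M (L != M), so D-series; mu = 8 gives D_8.

Type D_{8}, Milnor number mu = 8.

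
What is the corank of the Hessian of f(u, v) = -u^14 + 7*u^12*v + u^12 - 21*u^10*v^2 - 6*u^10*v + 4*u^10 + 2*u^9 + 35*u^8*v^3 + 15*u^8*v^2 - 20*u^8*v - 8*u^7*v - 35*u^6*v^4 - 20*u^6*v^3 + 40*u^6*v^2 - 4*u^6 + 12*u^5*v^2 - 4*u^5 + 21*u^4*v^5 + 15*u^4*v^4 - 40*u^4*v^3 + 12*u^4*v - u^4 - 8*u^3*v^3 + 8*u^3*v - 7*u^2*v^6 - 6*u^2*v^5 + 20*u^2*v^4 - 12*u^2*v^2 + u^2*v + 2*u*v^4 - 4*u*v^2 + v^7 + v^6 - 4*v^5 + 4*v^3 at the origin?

Hessian at 0 has rank 0.

2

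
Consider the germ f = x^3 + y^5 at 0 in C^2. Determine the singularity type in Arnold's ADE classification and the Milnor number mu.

Type E_{8}, Milnor number mu = 8.

The Hessian of f at 0 has rank 0. Corank 2; j^3 = x^3 is a perfect cube, so E-series; the 5-jet and mu = 8 give E_8.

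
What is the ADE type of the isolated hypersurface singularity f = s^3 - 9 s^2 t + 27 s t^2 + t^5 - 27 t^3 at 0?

E_8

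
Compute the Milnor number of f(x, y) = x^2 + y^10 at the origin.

9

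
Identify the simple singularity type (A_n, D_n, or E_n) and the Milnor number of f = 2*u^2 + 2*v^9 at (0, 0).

The Hessian of f at 0 has rank 1. Corank 1: A-series; mu = 8 gives A_8.

Type A_8, Milnor number mu = 8.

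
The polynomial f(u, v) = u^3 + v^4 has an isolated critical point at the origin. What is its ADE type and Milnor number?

Type E6, Milnor number mu = 6.

The Hessian of f at 0 is [[0, 0], [0, 0]] with rank 0, so corank 2. A Groebner basis of the Jacobian ideal J(f) in C{u,v} is {v^3, u^2}; counting standard monomials gives mu = 6. Corank 2; j^3 = u^3 is a perfect cube, so E-series; the 4-jet and mu = 6 give E_6.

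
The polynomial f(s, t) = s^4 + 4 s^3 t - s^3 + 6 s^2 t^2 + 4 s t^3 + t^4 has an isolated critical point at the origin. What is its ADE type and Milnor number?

Type E_{6}, Milnor number mu = 6.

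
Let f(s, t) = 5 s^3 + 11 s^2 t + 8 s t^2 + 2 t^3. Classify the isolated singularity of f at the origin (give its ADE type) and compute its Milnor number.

The Hessian of f at 0 has rank 0. Corank 2; j^3 = (s + t)*(5*s^2 + 6*s*t + 2*t^2) splits into three distinct lines over C (the quadratic factor has nonzero discriminant), so D_4.

Type D_4, Milnor number mu = 4.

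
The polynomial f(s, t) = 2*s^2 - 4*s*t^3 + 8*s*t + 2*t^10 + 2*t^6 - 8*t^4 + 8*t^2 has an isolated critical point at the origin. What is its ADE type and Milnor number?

The Hessian of f at 0 is [[4, 8], [8, 16]] with rank 1, so corank 1. A Groebner basis of the Jacobian ideal J(f) in C{s,t} is {s^3 + 6*s^2*t + 12*s*t^2 + 8*s + 16*t, -s + t^3 - 2*t}; counting standard monomials gives mu = 9. Corank 1: A-series; mu = 9 gives A_9.

Type A_9, Milnor number mu = 9.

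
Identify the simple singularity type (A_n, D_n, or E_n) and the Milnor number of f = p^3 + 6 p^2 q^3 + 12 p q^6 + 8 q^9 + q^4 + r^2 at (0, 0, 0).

Type E6, Milnor number mu = 6.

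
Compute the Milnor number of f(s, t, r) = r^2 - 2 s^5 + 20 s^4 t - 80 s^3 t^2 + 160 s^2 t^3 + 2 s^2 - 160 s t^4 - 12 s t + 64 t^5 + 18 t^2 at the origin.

4

The Hessian of f at 0 is [[4, -12, 0], [-12, 36, 0], [0, 0, 2]] with rank 2, so corank 1. A Groebner basis of the Jacobian ideal J(f) in C{s,t,r} is {t^4, s - 3*t, r}; counting standard monomials gives mu = 4. Corank 1: A-series; mu = 4 gives A_4.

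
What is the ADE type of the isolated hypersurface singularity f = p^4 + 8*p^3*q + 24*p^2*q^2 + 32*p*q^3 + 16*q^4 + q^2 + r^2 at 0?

The Hessian of f at 0 has rank 2. Corank 1: A-series; mu = 3 gives A_3.

A_{3}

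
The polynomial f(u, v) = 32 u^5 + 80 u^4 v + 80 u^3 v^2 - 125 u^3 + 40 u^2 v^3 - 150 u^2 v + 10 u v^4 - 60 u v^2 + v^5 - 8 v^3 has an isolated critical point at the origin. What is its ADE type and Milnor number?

The Hessian of f at 0 is [[0, 0], [0, 0]] with rank 0, so corank 2. A Groebner basis of the Jacobian ideal J(f) in C{u,v} is {v^5, u*v^3 + 17*v^4/40, u^2 + 4*u*v/5 + 4*v^2/25}; counting standard monomials gives mu = 8. Corank 2; j^3 = -(5*u + 2*v)^3 is a perfect cube, so E-series; the 5-jet and mu = 8 give E_8.

Type E_{8}, Milnor number mu = 8.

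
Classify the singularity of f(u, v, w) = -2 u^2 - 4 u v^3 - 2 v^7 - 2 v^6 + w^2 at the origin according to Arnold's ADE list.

The Hessian of f at 0 has rank 2. Corank 1: A-series; mu = 6 gives A_6.

A6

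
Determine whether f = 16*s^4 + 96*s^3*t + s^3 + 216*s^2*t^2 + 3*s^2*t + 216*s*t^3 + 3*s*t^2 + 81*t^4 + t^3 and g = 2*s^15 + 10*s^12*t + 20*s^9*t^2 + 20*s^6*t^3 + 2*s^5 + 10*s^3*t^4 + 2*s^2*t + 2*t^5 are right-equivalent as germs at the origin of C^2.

No.

The Hessian of f at 0 has rank 0. Corank 2; j^3 = (s + t)^3 is a perfect cube, so E-series; the 4-jet and mu = 6 give E_6. The Hessian of g at 0 has rank 0. Corank 2; j^3 = 2*s^2*t has shape L^2 M (L != M), so D-series; mu = 6 gives D_6. f is E_6 but g is D_6, hence not right-equivalent.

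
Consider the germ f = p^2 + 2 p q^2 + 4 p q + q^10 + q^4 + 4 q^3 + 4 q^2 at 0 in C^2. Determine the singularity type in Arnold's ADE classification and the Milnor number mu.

Type A_{9}, Milnor number mu = 9.

The Hessian of f at 0 is [[2, 4], [4, 8]] with rank 1, so corank 1. A Groebner basis of the Jacobian ideal J(f) in C{p,q} is {p^5 + 40*p^4 + 240*p^3*q - 560*p^3 - 1728*p^2*q + 1472*p^2 + 3456*p*q - 1024*p - 2048*q, p^4*q - 8*p^4 - 40*p^3*q + 80*p^3 + 240*p^2*q - 192*p^2 - 448*p*q + 128*p + 256*q, p + q^2 + 2*q}; counting standard monomials gives mu = 9. Corank 1: A-series; mu = 9 gives A_9.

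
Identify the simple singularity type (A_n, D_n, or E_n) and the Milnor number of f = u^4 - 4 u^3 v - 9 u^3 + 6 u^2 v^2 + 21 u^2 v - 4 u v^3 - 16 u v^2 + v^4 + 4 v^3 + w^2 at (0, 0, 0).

Type D_5, Milnor number mu = 5.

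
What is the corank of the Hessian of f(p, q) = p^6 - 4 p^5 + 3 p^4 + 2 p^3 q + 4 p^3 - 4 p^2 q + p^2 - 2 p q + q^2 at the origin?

1

Hessian at 0 has rank 1.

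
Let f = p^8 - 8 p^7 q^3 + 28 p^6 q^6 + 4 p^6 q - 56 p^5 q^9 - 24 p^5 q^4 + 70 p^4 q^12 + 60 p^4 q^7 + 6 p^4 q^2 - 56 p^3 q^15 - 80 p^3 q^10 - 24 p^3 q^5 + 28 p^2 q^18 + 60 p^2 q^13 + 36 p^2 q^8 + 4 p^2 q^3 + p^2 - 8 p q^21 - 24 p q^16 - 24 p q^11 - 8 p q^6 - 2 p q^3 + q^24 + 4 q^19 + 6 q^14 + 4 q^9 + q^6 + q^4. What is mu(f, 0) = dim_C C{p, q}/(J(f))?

3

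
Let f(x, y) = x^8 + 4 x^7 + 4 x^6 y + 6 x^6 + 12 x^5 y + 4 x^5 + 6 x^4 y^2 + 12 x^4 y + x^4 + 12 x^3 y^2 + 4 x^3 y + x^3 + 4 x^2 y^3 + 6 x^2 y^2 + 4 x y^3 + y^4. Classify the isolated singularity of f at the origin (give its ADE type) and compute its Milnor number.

The Hessian of f at 0 has rank 0. Corank 2; j^3 = x^3 is a perfect cube, so E-series; the 4-jet and mu = 6 give E_6.

Type E_{6}, Milnor number mu = 6.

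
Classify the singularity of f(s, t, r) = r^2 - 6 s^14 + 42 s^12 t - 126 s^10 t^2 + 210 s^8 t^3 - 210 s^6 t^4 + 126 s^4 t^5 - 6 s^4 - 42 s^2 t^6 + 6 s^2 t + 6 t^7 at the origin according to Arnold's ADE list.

The Hessian of f at 0 is [[0, 0, 0], [0, 0, 0], [0, 0, 2]] with rank 1, so corank 2. A Groebner basis of the Jacobian ideal J(f) in C{s,t,r} is {s^2/7 + t^6, s^3, s*t, r}; counting standard monomials gives mu = 8. Corank 2; j^3 = 6*s^2*t has shape L^2 M (L != M), so D-series; mu = 8 gives D_8.

D_8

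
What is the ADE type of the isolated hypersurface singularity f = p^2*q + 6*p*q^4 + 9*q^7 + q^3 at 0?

D_4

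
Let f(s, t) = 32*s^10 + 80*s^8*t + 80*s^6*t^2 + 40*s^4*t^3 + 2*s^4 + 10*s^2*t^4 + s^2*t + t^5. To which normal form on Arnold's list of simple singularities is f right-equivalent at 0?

D6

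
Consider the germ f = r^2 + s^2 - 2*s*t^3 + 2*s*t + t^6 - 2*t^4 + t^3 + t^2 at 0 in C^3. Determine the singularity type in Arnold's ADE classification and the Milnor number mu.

Type A_2, Milnor number mu = 2.

The Hessian of f at 0 is [[2, 2, 0], [2, 2, 0], [0, 0, 2]] with rank 2, so corank 1. A Groebner basis of the Jacobian ideal J(f) in C{s,t,r} is {t^2, s + t, r}; counting standard monomials gives mu = 2. Corank 1: A-series; mu = 2 gives A_2.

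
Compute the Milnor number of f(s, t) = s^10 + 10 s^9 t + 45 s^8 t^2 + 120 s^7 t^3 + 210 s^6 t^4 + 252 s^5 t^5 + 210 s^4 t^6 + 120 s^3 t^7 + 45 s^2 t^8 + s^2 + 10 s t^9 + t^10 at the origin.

The Hessian of f at 0 is [[2, 0], [0, 0]] with rank 1, so corank 1. A Groebner basis of the Jacobian ideal J(f) in C{s,t} is {t^9, s}; counting standard monomials gives mu = 9. Corank 1: A-series; mu = 9 gives A_9.

9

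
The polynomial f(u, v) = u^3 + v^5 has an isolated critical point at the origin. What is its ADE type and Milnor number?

Type E8, Milnor number mu = 8.

The Hessian of f at 0 has rank 0. Corank 2; j^3 = u^3 is a perfect cube, so E-series; the 5-jet and mu = 8 give E_8.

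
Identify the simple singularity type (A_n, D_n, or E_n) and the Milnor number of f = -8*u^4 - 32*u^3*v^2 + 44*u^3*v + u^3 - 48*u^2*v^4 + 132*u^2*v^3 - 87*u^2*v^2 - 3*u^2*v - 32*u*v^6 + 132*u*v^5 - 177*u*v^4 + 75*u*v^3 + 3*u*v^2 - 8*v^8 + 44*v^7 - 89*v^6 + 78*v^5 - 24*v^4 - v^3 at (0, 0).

Type E_7, Milnor number mu = 7.

The Hessian of f at 0 has rank 0. Corank 2; j^3 = (u - v)^3 is a perfect cube, so E-series; the 4-jet and mu = 7 give E_7.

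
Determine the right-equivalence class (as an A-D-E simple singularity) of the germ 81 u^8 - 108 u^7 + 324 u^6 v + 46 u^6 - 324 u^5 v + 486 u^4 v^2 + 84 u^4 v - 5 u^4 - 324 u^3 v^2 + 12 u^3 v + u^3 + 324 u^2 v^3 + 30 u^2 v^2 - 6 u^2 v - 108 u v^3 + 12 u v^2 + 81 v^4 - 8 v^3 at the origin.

E6

The Hessian of f at 0 is [[0, 0], [0, 0]] with rank 0, so corank 2. A Groebner basis of the Jacobian ideal J(f) in C{u,v} is {u^3 - 9*u^2/4 + 9*u*v - 9*v^2, u^2*v - u^2 + 4*u*v - 4*v^2, -7*u^2/16 + u*v^2 + 7*u*v/4 - 7*v^2/4, -3*u^2/16 + 3*u*v/4 + v^3 - 3*v^2/4}; counting standard monomials gives mu = 6. Corank 2; j^3 = (u - 2*v)^3 is a perfect cube, so E-series; the 4-jet and mu = 6 give E_6.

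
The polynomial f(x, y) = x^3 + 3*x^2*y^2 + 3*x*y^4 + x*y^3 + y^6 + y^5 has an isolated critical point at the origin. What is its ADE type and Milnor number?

The Hessian of f at 0 is [[0, 0], [0, 0]] with rank 0, so corank 2. A Groebner basis of the Jacobian ideal J(f) in C{x,y} is {-x^2 + y^4 - y^3/3, x^3, x^2*y + x^2/3 + y^3/9, x^2 + x*y^2 + y^3/3}; counting standard monomials gives mu = 7. Corank 2; j^3 = x^3 is a perfect cube, so E-series; the 4-jet and mu = 7 give E_7.

Type E7, Milnor number mu = 7.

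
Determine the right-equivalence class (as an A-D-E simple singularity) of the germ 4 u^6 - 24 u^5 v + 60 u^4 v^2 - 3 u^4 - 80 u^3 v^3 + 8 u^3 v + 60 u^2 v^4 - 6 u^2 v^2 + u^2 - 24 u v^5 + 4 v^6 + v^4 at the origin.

The Hessian of f at 0 has rank 1. Corank 1: A-series; mu = 3 gives A_3.

A_3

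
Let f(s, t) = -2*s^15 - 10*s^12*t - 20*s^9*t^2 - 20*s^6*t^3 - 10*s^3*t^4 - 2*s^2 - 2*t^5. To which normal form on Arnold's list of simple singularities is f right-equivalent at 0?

A_{4}

The Hessian of f at 0 is [[-4, 0], [0, 0]] with rank 1, so corank 1. A Groebner basis of the Jacobian ideal J(f) in C{s,t} is {t^4, s}; counting standard monomials gives mu = 4. Corank 1: A-series; mu = 4 gives A_4.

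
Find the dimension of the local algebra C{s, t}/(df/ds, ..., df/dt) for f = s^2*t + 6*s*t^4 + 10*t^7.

8

The Hessian of f at 0 has rank 0. Corank 2; j^3 = s^2*t has shape L^2 M (L != M), so D-series; mu = 8 gives D_8.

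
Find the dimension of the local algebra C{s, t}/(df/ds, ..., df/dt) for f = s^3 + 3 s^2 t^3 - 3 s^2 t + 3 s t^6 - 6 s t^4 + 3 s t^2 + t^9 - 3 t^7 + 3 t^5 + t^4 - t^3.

The Hessian of f at 0 is [[0, 0], [0, 0]] with rank 0, so corank 2. A Groebner basis of the Jacobian ideal J(f) in C{s,t} is {t^3, s^2 - 2*s*t + t^2}; counting standard monomials gives mu = 6. Corank 2; j^3 = (s - t)^3 is a perfect cube, so E-series; the 4-jet and mu = 6 give E_6.

6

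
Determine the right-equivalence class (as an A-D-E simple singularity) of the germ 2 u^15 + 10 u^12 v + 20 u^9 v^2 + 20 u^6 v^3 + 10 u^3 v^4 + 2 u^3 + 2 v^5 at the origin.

E8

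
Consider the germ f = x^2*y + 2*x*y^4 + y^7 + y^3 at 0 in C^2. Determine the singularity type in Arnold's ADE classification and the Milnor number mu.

The Hessian of f at 0 has rank 0. Corank 2; j^3 = y*(x^2 + y^2) splits into three distinct lines over C (the quadratic factor has nonzero discriminant), so D_4.

Type D_{4}, Milnor number mu = 4.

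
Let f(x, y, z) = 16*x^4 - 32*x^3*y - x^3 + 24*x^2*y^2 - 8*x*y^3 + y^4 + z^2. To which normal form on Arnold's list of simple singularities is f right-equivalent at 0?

E_{6}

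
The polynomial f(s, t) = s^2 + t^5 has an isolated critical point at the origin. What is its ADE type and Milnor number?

Type A4, Milnor number mu = 4.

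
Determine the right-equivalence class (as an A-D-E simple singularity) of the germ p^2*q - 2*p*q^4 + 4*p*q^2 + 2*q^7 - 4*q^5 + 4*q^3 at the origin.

D_8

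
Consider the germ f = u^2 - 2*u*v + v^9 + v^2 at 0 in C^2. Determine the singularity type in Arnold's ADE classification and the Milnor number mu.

Type A8, Milnor number mu = 8.

The Hessian of f at 0 has rank 1. Corank 1: A-series; mu = 8 gives A_8.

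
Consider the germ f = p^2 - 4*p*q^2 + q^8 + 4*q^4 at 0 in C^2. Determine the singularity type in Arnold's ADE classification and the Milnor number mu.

Type A7, Milnor number mu = 7.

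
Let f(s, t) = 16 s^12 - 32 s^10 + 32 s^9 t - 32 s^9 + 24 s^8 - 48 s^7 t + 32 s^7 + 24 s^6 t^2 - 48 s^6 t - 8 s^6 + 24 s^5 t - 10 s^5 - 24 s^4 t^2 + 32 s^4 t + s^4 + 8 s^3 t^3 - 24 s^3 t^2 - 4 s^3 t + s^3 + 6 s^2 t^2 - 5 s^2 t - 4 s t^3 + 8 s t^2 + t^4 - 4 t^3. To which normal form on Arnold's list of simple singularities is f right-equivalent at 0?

The Hessian of f at 0 is [[0, 0], [0, 0]] with rank 0, so corank 2. A Groebner basis of the Jacobian ideal J(f) in C{s,t} is {s*t^2 - s*t/2 + t^2, -s*t/4 + t^3 + t^2/2, s^2 - 3*s*t + 2*t^2}; counting standard monomials gives mu = 5. Corank 2; j^3 = (s - 2*t)^2*(s - t) has shape L^2 M (L != M), so D-series; mu = 5 gives D_5.

D_{5}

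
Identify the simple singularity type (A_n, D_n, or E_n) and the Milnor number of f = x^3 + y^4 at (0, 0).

The Hessian of f at 0 is [[0, 0], [0, 0]] with rank 0, so corank 2. A Groebner basis of the Jacobian ideal J(f) in C{x,y} is {y^3, x^2}; counting standard monomials gives mu = 6. Corank 2; j^3 = x^3 is a perfect cube, so E-series; the 4-jet and mu = 6 give E_6.

Type E_6, Milnor number mu = 6.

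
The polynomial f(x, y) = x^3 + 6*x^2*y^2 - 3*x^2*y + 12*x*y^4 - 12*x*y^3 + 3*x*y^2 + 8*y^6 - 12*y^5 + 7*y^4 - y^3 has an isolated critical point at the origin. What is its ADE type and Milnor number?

Type E_{6}, Milnor number mu = 6.

The Hessian of f at 0 has rank 0. Corank 2; j^3 = (x - y)^3 is a perfect cube, so E-series; the 4-jet and mu = 6 give E_6.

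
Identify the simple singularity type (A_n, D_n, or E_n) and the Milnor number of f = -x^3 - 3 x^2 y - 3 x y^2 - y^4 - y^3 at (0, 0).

Type E_{6}, Milnor number mu = 6.

The Hessian of f at 0 has rank 0. Corank 2; j^3 = -(x + y)^3 is a perfect cube, so E-series; the 4-jet and mu = 6 give E_6.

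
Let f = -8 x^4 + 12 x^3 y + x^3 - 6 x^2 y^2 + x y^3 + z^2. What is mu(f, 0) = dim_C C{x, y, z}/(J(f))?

7

The Hessian of f at 0 is [[0, 0, 0], [0, 0, 0], [0, 0, 2]] with rank 1, so corank 2. A Groebner basis of the Jacobian ideal J(f) in C{x,y,z} is {3*x^2/4 + y^4 + y^3/4, x^3, x^2*y - x^2/4 - y^3/12, -x^2 + x*y^2 - y^3/3, z}; counting standard monomials gives mu = 7. Corank 2; j^3 = x^3 is a perfect cube, so E-series; the 4-jet and mu = 7 give E_7.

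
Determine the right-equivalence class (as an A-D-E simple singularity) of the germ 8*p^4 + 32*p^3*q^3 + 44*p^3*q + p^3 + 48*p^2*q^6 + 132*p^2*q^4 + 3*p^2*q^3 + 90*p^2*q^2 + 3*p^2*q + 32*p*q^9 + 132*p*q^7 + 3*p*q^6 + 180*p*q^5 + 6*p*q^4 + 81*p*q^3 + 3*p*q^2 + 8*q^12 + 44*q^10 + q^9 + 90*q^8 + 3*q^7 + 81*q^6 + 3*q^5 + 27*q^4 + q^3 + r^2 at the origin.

E_7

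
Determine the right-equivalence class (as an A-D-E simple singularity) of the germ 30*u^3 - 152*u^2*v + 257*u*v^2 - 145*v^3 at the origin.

The Hessian of f at 0 has rank 0. Corank 2; j^3 = (3*u - 5*v)*(10*u^2 - 34*u*v + 29*v^2) splits into three distinct lines over C (the quadratic factor has nonzero discriminant), so D_4.

D_{4}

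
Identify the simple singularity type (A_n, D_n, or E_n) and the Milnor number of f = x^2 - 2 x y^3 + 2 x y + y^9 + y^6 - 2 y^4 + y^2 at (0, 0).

The Hessian of f at 0 is [[2, 2], [2, 2]] with rank 1, so corank 1. A Groebner basis of the Jacobian ideal J(f) in C{x,y} is {x^2*y^2 + 2*x^2 + 3*x*y + y^2, x^3 + 3*x^2*y + 3*x*y^2 + x + y, -x + y^3 - y}; counting standard monomials gives mu = 8. Corank 1: A-series; mu = 8 gives A_8.

Type A_{8}, Milnor number mu = 8.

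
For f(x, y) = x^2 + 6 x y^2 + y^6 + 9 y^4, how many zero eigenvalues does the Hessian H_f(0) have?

1

Hessian at 0 has rank 1.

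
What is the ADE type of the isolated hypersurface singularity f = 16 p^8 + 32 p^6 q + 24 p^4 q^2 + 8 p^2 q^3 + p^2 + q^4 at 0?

A_{3}

The Hessian of f at 0 has rank 1. Corank 1: A-series; mu = 3 gives A_3.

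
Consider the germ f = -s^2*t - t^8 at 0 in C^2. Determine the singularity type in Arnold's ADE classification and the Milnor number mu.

Type D_9, Milnor number mu = 9.

The Hessian of f at 0 has rank 0. Corank 2; j^3 = -s^2*t has shape L^2 M (L != M), so D-series; mu = 9 gives D_9.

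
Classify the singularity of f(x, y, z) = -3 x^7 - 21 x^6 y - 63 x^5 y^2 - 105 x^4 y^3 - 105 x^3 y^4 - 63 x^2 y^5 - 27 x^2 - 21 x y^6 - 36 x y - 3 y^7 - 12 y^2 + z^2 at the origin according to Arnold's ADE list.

A_{6}

The Hessian of f at 0 has rank 2. Corank 1: A-series; mu = 6 gives A_6.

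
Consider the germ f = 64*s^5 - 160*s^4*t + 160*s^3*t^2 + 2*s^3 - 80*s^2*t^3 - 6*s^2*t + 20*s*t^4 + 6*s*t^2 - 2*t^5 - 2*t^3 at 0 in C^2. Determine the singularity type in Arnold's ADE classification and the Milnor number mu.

Type E_8, Milnor number mu = 8.

The Hessian of f at 0 has rank 0. Corank 2; j^3 = 2*(s - t)^3 is a perfect cube, so E-series; the 5-jet and mu = 8 give E_8.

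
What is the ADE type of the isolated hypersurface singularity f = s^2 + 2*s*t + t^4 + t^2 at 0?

A_{3}

The Hessian of f at 0 has rank 1. Corank 1: A-series; mu = 3 gives A_3.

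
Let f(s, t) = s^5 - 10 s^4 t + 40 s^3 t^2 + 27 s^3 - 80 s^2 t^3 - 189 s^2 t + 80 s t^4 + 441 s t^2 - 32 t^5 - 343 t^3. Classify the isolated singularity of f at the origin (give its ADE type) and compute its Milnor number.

Type E8, Milnor number mu = 8.

The Hessian of f at 0 is [[0, 0], [0, 0]] with rank 0, so corank 2. A Groebner basis of the Jacobian ideal J(f) in C{s,t} is {t^5, s*t^3 - 9*t^4/4, s^2 - 14*s*t/3 + 49*t^2/9}; counting standard monomials gives mu = 8. Corank 2; j^3 = (3*s - 7*t)^3 is a perfect cube, so E-series; the 5-jet and mu = 8 give E_8.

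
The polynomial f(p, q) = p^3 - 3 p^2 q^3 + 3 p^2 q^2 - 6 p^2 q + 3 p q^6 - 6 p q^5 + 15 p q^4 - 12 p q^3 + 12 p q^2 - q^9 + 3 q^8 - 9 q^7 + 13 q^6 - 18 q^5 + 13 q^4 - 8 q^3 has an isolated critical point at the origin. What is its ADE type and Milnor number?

Type E_6, Milnor number mu = 6.

The Hessian of f at 0 is [[0, 0], [0, 0]] with rank 0, so corank 2. A Groebner basis of the Jacobian ideal J(f) in C{p,q} is {p^3 + 6*p^2 - 24*p*q + 24*q^2, p^2*q + 2*p^2 - 8*p*q + 8*q^2, p^2/2 + p*q^2 - 2*p*q + 2*q^2, q^3}; counting standard monomials gives mu = 6. Corank 2; j^3 = (p - 2*q)^3 is a perfect cube, so E-series; the 4-jet and mu = 6 give E_6.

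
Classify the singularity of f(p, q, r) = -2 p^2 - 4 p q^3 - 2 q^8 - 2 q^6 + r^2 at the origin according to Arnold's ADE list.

A_7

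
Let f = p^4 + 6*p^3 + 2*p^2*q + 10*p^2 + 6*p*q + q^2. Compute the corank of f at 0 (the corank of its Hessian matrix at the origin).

0

Hessian at 0 has rank 2.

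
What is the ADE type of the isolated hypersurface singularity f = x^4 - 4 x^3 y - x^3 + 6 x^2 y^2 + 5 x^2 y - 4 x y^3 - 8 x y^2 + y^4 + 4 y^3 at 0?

D_5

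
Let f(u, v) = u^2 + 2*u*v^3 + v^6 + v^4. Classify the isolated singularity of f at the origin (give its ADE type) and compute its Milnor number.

Type A3, Milnor number mu = 3.

The Hessian of f at 0 is [[2, 0], [0, 0]] with rank 1, so corank 1. A Groebner basis of the Jacobian ideal J(f) in C{u,v} is {v^3, u}; counting standard monomials gives mu = 3. Corank 1: A-series; mu = 3 gives A_3.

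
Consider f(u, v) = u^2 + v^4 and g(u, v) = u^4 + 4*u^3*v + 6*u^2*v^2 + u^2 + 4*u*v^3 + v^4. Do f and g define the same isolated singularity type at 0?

Yes.

The Hessian of f at 0 has rank 1. Corank 1: A-series; mu = 3 gives A_3. The Hessian of g at 0 has rank 1. Corank 1: A-series; mu = 3 gives A_3. Both have type A_3, hence right-equivalent.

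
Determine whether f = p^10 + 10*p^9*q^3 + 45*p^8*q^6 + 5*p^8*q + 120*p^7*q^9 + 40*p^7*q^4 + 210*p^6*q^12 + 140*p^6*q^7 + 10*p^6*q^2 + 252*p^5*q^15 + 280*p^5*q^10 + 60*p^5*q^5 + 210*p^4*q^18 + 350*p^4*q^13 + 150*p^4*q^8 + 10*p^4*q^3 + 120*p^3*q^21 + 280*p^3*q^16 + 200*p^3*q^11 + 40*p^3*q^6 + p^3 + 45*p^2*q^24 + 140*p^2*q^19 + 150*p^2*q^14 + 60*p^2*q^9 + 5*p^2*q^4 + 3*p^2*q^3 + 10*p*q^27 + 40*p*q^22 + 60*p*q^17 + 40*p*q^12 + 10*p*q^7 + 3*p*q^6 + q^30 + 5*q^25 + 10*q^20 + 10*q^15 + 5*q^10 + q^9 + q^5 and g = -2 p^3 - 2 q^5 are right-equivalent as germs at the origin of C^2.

The Hessian of f at 0 is [[0, 0], [0, 0]] with rank 0, so corank 2. A Groebner basis of the Jacobian ideal J(f) in C{p,q} is {p^2/2 + p*q^3, q^4, p^3, p^2*q}; counting standard monomials gives mu = 8. Corank 2; j^3 = p^3 is a perfect cube, so E-series; the 5-jet and mu = 8 give E_8. The Hessian of g at 0 is [[0, 0], [0, 0]] with rank 0, so corank 2. A Groebner basis of the Jacobian ideal J(g) in C{p,q} is {q^4, p^2}; counting standard monomials gives mu = 8. Corank 2; j^3 = -2*p^3 is a perfect cube, so E-series; the 5-jet and mu = 8 give E_8. Both have type E_8, hence right-equivalent.

Yes.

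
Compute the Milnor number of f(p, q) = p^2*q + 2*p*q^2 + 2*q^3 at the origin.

4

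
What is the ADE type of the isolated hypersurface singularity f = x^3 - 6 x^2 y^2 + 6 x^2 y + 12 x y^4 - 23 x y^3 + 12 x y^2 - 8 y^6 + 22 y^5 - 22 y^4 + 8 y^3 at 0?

The Hessian of f at 0 has rank 0. Corank 2; j^3 = (x + 2*y)^3 is a perfect cube, so E-series; the 4-jet and mu = 7 give E_7.

E_{7}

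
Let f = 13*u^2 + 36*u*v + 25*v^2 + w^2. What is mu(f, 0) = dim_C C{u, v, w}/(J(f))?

1

The Hessian of f at 0 has rank 3. Corank 0: nondegenerate Morse point, so A_1.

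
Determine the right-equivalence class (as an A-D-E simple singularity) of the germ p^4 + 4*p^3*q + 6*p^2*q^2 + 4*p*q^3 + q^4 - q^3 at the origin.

E_{6}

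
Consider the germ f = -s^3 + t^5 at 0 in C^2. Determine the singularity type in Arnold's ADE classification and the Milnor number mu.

The Hessian of f at 0 is [[0, 0], [0, 0]] with rank 0, so corank 2. A Groebner basis of the Jacobian ideal J(f) in C{s,t} is {t^4, s^2}; counting standard monomials gives mu = 8. Corank 2; j^3 = -s^3 is a perfect cube, so E-series; the 5-jet and mu = 8 give E_8.

Type E_{8}, Milnor number mu = 8.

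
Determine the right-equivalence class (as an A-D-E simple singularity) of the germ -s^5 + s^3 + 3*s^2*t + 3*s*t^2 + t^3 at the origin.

The Hessian of f at 0 is [[0, 0], [0, 0]] with rank 0, so corank 2. A Groebner basis of the Jacobian ideal J(f) in C{s,t} is {t^5, s*t^3 + 3*t^4/4, s^2 + 2*s*t + t^2}; counting standard monomials gives mu = 8. Corank 2; j^3 = (s + t)^3 is a perfect cube, so E-series; the 5-jet and mu = 8 give E_8.

E_{8}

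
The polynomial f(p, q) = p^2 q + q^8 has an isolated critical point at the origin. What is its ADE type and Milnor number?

The Hessian of f at 0 has rank 0. Corank 2; j^3 = p^2*q has shape L^2 M (L != M), so D-series; mu = 9 gives D_9.

Type D_9, Milnor number mu = 9.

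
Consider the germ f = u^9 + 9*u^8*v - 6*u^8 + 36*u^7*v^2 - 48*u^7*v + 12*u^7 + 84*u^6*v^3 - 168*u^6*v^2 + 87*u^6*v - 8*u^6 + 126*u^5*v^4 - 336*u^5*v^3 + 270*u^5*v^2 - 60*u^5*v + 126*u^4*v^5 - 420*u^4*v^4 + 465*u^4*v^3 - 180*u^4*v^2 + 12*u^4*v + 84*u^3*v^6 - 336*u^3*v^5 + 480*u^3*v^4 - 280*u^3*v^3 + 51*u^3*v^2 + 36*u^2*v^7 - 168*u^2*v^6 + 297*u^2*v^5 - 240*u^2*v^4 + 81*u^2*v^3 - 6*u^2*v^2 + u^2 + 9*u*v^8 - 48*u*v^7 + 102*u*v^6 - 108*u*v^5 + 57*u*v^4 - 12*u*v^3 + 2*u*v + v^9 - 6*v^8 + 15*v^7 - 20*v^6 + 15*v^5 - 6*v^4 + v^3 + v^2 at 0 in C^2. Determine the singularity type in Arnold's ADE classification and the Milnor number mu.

Type A2, Milnor number mu = 2.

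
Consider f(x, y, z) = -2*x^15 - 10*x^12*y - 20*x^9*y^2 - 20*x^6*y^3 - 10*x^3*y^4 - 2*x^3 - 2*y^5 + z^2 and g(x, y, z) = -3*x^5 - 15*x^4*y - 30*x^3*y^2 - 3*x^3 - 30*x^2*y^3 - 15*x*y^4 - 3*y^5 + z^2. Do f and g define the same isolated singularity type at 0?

Yes.

The Hessian of f at 0 has rank 1. Corank 2; j^3 = -2*x^3 is a perfect cube, so E-series; the 5-jet and mu = 8 give E_8. The Hessian of g at 0 has rank 1. Corank 2; j^3 = -3*x^3 is a perfect cube, so E-series; the 5-jet and mu = 8 give E_8. Both have type E_8, hence right-equivalent.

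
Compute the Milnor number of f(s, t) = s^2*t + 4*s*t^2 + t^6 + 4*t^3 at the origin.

7

The Hessian of f at 0 is [[0, 0], [0, 0]] with rank 0, so corank 2. A Groebner basis of the Jacobian ideal J(f) in C{s,t} is {s^2/6 + t^5 - 2*t^2/3, s^3 + 8*t^3, s*t + 2*t^2}; counting standard monomials gives mu = 7. Corank 2; j^3 = t*(s + 2*t)^2 has shape L^2 M (L != M), so D-series; mu = 7 gives D_7.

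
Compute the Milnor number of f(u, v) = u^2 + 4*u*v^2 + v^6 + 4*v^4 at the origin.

The Hessian of f at 0 has rank 1. Corank 1: A-series; mu = 5 gives A_5.

5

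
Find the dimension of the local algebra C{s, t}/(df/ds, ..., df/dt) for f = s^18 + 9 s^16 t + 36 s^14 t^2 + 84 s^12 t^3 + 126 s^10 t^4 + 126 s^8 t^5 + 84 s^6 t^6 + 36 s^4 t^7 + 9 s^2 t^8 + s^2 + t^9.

The Hessian of f at 0 has rank 1. Corank 1: A-series; mu = 8 gives A_8.

8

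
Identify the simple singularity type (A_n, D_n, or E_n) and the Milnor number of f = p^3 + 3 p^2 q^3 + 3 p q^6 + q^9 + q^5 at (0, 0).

Type E_8, Milnor number mu = 8.

The Hessian of f at 0 is [[0, 0], [0, 0]] with rank 0, so corank 2. A Groebner basis of the Jacobian ideal J(f) in C{p,q} is {p^2/2 + p*q^3, q^4, p^3, p^2*q}; counting standard monomials gives mu = 8. Corank 2; j^3 = p^3 is a perfect cube, so E-series; the 5-jet and mu = 8 give E_8.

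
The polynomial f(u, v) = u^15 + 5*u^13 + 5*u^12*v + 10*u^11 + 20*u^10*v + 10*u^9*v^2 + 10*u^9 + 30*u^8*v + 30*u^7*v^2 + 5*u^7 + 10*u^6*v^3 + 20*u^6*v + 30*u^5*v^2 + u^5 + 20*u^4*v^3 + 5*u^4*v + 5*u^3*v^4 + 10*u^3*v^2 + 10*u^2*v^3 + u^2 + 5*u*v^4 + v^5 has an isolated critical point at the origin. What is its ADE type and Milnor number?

Type A_4, Milnor number mu = 4.

The Hessian of f at 0 has rank 1. Corank 1: A-series; mu = 4 gives A_4.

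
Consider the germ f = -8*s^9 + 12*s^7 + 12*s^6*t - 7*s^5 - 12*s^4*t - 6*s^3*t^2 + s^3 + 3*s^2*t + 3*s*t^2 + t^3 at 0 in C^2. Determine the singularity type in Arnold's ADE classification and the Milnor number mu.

Type E_8, Milnor number mu = 8.

The Hessian of f at 0 has rank 0. Corank 2; j^3 = (s + t)^3 is a perfect cube, so E-series; the 5-jet and mu = 8 give E_8.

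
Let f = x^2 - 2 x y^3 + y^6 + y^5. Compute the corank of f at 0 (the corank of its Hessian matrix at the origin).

The Hessian at 0 is [[2, 0], [0, 0]] of rank 1; hence corank 1.

1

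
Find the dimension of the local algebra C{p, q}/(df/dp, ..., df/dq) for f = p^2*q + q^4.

5

The Hessian of f at 0 has rank 0. Corank 2; j^3 = p^2*q has shape L^2 M (L != M), so D-series; mu = 5 gives D_5.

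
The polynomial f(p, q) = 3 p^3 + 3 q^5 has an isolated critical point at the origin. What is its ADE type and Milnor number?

The Hessian of f at 0 is [[0, 0], [0, 0]] with rank 0, so corank 2. A Groebner basis of the Jacobian ideal J(f) in C{p,q} is {q^4, p^2}; counting standard monomials gives mu = 8. Corank 2; j^3 = 3*p^3 is a perfect cube, so E-series; the 5-jet and mu = 8 give E_8.

Type E_8, Milnor number mu = 8.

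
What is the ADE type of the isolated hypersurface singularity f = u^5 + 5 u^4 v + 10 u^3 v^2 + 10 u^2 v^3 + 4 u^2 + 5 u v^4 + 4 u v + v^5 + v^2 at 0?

A_{4}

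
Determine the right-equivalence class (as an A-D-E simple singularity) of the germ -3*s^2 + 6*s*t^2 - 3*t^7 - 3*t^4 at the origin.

A6

The Hessian of f at 0 is [[-6, 0], [0, 0]] with rank 1, so corank 1. A Groebner basis of the Jacobian ideal J(f) in C{s,t} is {s^3, -s + t^2}; counting standard monomials gives mu = 6. Corank 1: A-series; mu = 6 gives A_6.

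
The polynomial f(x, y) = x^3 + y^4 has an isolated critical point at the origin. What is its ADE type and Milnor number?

The Hessian of f at 0 has rank 0. Corank 2; j^3 = x^3 is a perfect cube, so E-series; the 4-jet and mu = 6 give E_6.

Type E_6, Milnor number mu = 6.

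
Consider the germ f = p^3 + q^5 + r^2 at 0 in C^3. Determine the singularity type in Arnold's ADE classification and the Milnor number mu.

The Hessian of f at 0 has rank 1. Corank 2; j^3 = p^3 is a perfect cube, so E-series; the 5-jet and mu = 8 give E_8.

Type E_8, Milnor number mu = 8.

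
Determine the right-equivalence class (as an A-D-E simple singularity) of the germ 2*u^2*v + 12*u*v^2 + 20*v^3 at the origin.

D_{4}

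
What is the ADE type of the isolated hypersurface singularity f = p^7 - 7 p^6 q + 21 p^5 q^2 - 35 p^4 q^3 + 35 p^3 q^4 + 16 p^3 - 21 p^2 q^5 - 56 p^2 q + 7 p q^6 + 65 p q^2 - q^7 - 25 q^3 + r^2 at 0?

The Hessian of f at 0 is [[0, 0, 0], [0, 0, 0], [0, 0, 2]] with rank 1, so corank 2. A Groebner basis of the Jacobian ideal J(f) in C{p,q,r} is {-16384*p*q/7 + q^6 + 20480*q^2/7, p*q^2 - 5*q^3/4, p^2 - 9*p*q/4 + 5*q^2/4, r}; counting standard monomials gives mu = 8. Corank 2; j^3 = (p - q)*(4*p - 5*q)^2 has shape L^2 M (L != M), so D-series; mu = 8 gives D_8.

D_{8}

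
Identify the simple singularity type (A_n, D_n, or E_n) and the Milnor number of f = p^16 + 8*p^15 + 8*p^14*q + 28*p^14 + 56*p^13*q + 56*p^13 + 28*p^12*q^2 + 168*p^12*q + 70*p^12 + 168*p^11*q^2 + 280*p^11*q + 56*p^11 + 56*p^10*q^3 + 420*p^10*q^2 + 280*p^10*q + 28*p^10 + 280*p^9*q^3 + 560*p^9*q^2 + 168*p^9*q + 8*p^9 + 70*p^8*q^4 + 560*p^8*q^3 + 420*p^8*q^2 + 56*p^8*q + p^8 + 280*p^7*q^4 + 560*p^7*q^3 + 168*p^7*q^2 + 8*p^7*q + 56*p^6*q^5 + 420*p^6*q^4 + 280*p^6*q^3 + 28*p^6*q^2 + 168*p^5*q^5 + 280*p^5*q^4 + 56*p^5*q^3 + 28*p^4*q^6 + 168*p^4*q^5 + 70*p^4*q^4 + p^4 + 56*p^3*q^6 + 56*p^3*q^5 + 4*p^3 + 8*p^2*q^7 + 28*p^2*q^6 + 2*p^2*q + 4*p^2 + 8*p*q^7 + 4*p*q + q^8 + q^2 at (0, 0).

Type A7, Milnor number mu = 7.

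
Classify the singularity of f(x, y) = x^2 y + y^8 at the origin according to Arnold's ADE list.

The Hessian of f at 0 has rank 0. Corank 2; j^3 = x^2*y has shape L^2 M (L != M), so D-series; mu = 9 gives D_9.

D_{9}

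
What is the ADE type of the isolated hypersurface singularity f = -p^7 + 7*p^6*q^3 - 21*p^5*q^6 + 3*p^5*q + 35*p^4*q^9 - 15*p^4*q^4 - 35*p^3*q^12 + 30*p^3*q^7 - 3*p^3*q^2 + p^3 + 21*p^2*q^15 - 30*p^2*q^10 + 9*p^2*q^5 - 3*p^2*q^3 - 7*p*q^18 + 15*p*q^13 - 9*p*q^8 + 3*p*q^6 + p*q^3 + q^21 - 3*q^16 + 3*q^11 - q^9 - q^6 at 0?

E_7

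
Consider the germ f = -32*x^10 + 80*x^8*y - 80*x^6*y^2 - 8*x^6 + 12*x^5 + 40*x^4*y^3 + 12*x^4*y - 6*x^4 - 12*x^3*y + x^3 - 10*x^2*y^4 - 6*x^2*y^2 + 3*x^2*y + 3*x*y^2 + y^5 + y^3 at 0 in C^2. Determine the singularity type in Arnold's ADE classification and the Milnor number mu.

Type E_{8}, Milnor number mu = 8.

The Hessian of f at 0 is [[0, 0], [0, 0]] with rank 0, so corank 2. A Groebner basis of the Jacobian ideal J(f) in C{x,y} is {x^2/16 + x*y^3 - x*y^2/4 + x*y/8 - y^3/4 + y^2/16, y^4, x^3 - 3*x^2/4 - 3*x*y/2 + y^3 - 3*y^2/4, x^2*y + x^2/4 + x*y^2 + x*y/2 + y^2/4}; counting standard monomials gives mu = 8. Corank 2; j^3 = (x + y)^3 is a perfect cube, so E-series; the 5-jet and mu = 8 give E_8.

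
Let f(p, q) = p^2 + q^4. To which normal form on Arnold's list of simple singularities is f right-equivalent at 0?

The Hessian of f at 0 has rank 1. Corank 1: A-series; mu = 3 gives A_3.

A_{3}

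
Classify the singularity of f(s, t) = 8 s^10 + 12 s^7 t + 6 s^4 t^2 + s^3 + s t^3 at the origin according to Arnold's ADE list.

E7

The Hessian of f at 0 has rank 0. Corank 2; j^3 = s^3 is a perfect cube, so E-series; the 4-jet and mu = 7 give E_7.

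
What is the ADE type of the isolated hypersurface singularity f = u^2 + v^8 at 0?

A_7

The Hessian of f at 0 has rank 1. Corank 1: A-series; mu = 7 gives A_7.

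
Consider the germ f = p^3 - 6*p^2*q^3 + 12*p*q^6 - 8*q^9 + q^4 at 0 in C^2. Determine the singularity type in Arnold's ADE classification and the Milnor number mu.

The Hessian of f at 0 has rank 0. Corank 2; j^3 = p^3 is a perfect cube, so E-series; the 4-jet and mu = 6 give E_6.

Type E_6, Milnor number mu = 6.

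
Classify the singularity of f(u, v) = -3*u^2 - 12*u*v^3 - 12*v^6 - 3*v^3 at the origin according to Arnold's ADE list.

A_{2}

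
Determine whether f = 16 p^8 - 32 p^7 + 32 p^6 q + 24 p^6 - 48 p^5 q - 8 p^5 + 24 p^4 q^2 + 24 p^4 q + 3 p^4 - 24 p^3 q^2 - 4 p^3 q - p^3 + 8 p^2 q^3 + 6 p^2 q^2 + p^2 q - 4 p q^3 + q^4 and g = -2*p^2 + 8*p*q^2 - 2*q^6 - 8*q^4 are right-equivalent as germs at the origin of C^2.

No.

The Hessian of f at 0 is [[0, 0], [0, 0]] with rank 0, so corank 2. A Groebner basis of the Jacobian ideal J(f) in C{p,q} is {p*q^2, p*q/4 + q^3, p^2 - p*q}; counting standard monomials gives mu = 5. Corank 2; j^3 = -p^2*(p - q) has shape L^2 M (L != M), so D-series; mu = 5 gives D_5. The Hessian of g at 0 is [[-4, 0], [0, 0]] with rank 1, so corank 1. A Groebner basis of the Jacobian ideal J(g) in C{p,q} is {p^3, p^2*q, -p/2 + q^2}; counting standard monomials gives mu = 5. Corank 1: A-series; mu = 5 gives A_5. f is D_5 but g is A_5, hence not right-equivalent.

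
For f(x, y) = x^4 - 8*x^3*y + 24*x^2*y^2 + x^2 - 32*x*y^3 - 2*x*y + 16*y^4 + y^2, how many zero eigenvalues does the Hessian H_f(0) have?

1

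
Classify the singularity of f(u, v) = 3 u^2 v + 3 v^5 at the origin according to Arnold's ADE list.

D_6

The Hessian of f at 0 is [[0, 0], [0, 0]] with rank 0, so corank 2. A Groebner basis of the Jacobian ideal J(f) in C{u,v} is {u^2/5 + v^4, u^3, u*v}; counting standard monomials gives mu = 6. Corank 2; j^3 = 3*u^2*v has shape L^2 M (L != M), so D-series; mu = 6 gives D_6.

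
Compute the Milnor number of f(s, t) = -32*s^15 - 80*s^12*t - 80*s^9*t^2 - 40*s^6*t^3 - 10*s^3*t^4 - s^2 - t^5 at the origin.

4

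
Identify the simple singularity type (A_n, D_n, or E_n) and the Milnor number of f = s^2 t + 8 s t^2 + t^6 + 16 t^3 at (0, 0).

Type D_7, Milnor number mu = 7.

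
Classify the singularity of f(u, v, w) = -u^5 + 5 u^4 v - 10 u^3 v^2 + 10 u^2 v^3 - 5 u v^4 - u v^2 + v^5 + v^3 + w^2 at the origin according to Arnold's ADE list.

The Hessian of f at 0 is [[0, 0, 0], [0, 0, 0], [0, 0, 2]] with rank 1, so corank 2. A Groebner basis of the Jacobian ideal J(f) in C{u,v,w} is {u^4 + v^2/5, v^3, u*v - v^2, w}; counting standard monomials gives mu = 6. Corank 2; j^3 = -v^2*(u - v) has shape L^2 M (L != M), so D-series; mu = 6 gives D_6.

D_6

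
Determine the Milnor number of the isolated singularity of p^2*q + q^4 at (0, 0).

5

The Hessian of f at 0 is [[0, 0], [0, 0]] with rank 0, so corank 2. A Groebner basis of the Jacobian ideal J(f) in C{p,q} is {p^3, p^2/4 + q^3, p*q}; counting standard monomials gives mu = 5. Corank 2; j^3 = p^2*q has shape L^2 M (L != M), so D-series; mu = 5 gives D_5.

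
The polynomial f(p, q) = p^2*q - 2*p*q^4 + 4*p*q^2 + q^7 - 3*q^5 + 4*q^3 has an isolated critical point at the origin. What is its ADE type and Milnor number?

Type D_6, Milnor number mu = 6.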